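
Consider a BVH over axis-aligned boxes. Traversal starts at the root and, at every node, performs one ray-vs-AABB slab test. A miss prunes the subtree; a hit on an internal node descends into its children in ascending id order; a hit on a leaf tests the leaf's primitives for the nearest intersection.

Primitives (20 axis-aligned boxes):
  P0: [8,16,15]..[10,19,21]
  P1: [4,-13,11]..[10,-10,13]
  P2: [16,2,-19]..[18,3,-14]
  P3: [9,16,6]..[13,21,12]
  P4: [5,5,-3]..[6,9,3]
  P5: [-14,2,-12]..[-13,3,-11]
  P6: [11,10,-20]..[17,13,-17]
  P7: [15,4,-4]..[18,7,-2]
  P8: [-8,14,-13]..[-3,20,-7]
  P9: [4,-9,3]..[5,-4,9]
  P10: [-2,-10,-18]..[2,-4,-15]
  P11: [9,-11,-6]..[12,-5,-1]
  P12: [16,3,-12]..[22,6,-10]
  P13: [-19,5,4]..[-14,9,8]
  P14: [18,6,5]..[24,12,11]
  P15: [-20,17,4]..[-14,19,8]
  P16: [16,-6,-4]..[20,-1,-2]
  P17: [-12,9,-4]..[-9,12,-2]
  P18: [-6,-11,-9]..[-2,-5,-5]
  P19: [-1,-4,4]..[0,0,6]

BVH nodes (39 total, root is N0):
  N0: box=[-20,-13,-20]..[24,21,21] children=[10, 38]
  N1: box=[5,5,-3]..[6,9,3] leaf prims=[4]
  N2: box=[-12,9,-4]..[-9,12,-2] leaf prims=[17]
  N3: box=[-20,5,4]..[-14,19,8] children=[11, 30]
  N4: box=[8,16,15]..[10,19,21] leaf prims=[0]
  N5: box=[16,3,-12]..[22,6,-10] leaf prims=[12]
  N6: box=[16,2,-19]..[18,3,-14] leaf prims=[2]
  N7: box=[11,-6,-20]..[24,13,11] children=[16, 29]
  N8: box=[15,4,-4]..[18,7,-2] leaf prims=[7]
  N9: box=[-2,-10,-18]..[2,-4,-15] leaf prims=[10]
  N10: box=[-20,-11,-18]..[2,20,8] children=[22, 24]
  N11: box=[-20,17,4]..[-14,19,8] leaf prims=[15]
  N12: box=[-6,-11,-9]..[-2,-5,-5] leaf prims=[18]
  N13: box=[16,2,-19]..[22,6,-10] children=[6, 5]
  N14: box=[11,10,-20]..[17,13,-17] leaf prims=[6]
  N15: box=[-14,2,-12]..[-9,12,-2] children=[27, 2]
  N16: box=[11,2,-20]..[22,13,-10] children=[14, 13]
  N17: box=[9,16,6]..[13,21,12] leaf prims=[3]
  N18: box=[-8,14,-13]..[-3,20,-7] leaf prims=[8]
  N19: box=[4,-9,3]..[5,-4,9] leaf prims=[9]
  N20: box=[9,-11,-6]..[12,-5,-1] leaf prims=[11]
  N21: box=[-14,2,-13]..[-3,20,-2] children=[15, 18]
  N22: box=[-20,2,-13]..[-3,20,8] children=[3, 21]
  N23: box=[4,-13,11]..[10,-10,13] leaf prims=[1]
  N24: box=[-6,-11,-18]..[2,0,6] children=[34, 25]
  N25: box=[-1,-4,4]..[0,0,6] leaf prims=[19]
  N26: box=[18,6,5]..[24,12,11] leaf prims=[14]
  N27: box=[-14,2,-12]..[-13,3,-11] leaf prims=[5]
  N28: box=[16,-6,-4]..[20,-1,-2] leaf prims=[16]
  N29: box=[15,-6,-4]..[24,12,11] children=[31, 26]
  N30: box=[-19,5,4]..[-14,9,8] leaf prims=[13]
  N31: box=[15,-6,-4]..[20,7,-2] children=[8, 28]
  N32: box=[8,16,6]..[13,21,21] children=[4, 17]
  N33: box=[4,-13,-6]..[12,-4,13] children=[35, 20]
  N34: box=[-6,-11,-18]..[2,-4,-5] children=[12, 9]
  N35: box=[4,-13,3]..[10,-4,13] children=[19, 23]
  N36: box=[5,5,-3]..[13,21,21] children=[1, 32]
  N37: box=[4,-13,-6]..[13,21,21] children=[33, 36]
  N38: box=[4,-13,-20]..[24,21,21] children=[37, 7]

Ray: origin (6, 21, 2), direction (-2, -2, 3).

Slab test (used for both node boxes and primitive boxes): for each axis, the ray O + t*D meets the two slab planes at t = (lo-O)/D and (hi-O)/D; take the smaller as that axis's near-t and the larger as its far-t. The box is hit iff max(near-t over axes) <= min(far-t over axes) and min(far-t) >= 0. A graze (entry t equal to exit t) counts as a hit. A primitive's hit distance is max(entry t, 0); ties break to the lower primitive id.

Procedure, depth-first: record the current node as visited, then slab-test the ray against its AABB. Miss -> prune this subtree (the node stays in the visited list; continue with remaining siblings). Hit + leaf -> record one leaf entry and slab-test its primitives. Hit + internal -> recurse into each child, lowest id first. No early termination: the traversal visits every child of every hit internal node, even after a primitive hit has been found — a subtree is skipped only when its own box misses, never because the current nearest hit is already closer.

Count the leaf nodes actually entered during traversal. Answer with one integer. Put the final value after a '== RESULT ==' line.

Trace the traversal:
N0 x:[-9,13] y:[0,17] z:[-22/3,19/3] -> hit [0,19/3], descend [10, 38]
  N10 x:[2,13] y:[1/2,16] z:[-20/3,2] -> hit [2,2], descend [22, 24]
    N22 x:[9/2,13] y:[1/2,19/2] z:[-5,2] -> miss, prune
    N24 x:[2,6] y:[21/2,16] z:[-20/3,4/3] -> miss, prune
  N38 x:[-9,1] y:[0,17] z:[-22/3,19/3] -> hit [0,1], descend [7, 37]
    N7 x:[-9,-5/2] y:[4,27/2] z:[-22/3,3] -> miss, prune
    N37 x:[-7/2,1] y:[0,17] z:[-8/3,19/3] -> hit [0,1], descend [33, 36]
      N33 x:[-3,1] y:[25/2,17] z:[-8/3,11/3] -> miss, prune
      N36 x:[-7/2,1/2] y:[0,8] z:[-5/3,19/3] -> hit [0,1/2], descend [1, 32]
        N1 x:[0,1/2] y:[6,8] z:[-5/3,1/3] -> miss, prune
        N32 x:[-7/2,-1] y:[0,5/2] z:[4/3,19/3] -> miss, prune

order=[0, 10, 22, 24, 38, 7, 37, 33, 36, 1, 32]  |boxes|=11  |leaves|=0  hit=miss

== RESULT ==
0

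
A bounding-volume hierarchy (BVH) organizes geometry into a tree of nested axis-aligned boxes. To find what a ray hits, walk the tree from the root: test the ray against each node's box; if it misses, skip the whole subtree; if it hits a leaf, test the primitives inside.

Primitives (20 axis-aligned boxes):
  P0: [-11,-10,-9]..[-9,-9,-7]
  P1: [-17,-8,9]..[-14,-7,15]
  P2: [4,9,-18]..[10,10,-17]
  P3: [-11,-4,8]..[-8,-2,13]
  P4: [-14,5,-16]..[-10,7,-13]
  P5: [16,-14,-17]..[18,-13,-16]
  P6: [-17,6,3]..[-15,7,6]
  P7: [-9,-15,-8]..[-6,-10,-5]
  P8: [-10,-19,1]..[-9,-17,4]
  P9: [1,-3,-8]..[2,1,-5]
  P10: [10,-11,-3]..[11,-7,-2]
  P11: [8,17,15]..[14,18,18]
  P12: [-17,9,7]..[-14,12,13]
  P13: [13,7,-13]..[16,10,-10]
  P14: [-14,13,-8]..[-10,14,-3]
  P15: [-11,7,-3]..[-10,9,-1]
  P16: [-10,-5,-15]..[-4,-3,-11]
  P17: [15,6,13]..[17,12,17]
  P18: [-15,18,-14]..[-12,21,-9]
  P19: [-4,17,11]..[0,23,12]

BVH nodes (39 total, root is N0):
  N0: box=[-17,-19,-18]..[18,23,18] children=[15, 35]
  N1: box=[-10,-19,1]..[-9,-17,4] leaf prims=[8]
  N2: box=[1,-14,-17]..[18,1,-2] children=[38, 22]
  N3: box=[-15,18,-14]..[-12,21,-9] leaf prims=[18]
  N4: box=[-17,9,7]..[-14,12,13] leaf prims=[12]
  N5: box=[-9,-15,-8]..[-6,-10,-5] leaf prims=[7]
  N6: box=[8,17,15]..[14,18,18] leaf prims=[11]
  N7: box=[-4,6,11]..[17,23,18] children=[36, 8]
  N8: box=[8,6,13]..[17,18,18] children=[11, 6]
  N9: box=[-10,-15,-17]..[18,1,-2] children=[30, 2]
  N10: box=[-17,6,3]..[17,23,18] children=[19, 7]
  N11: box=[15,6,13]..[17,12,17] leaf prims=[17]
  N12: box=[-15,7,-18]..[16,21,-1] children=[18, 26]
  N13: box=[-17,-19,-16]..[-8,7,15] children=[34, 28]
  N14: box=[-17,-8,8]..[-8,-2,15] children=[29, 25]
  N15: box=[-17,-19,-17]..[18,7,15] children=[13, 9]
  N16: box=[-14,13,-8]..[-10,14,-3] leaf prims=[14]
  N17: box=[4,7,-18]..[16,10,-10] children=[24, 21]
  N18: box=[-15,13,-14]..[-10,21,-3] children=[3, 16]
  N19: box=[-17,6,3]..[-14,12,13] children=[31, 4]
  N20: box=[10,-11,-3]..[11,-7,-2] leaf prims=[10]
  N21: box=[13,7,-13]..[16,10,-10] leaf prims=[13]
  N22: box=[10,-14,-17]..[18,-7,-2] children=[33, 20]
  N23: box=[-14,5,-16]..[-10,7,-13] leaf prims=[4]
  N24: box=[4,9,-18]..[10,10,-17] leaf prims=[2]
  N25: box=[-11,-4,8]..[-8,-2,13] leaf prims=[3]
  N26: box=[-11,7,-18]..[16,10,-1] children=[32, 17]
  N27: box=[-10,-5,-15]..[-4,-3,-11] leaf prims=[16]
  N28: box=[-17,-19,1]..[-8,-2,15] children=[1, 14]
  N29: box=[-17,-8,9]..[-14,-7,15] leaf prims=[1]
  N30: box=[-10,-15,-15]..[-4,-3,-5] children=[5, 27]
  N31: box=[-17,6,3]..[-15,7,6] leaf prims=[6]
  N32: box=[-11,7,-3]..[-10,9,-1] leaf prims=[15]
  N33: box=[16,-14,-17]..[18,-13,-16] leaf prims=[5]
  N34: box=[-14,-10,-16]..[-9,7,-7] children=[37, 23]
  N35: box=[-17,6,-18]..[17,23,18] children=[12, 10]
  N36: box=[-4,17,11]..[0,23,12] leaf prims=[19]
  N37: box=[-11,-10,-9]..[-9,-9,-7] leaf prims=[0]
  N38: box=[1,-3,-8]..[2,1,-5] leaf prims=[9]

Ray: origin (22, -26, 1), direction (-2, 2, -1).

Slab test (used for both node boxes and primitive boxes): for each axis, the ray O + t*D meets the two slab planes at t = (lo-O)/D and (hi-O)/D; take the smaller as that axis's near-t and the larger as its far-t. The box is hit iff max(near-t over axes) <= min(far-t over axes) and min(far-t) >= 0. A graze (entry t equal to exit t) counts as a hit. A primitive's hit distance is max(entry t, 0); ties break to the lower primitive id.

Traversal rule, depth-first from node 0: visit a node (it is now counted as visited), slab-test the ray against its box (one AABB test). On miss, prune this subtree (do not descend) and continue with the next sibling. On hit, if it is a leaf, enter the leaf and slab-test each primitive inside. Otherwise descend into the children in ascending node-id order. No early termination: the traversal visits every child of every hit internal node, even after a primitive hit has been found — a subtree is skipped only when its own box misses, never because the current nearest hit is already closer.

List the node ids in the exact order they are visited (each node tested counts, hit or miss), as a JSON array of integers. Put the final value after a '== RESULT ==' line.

Traverse from the root:
N0 x:[2,39/2] y:[7/2,49/2] z:[-17,19] -> hit [7/2,19], descend [15, 35]
  N15 x:[2,39/2] y:[7/2,33/2] z:[-14,18] -> hit [7/2,33/2], descend [9, 13]
    N9 x:[2,16] y:[11/2,27/2] z:[3,18] -> hit [11/2,27/2], descend [2, 30]
      N2 x:[2,21/2] y:[6,27/2] z:[3,18] -> hit [6,21/2], descend [22, 38]
        N22 x:[2,6] y:[6,19/2] z:[3,18] -> hit [6,6], descend [20, 33]
          N20 x:[11/2,6] y:[15/2,19/2] z:[3,4] -> miss, prune
          N33 x:[2,3] y:[6,13/2] z:[17,18] -> miss, prune
        N38 x:[10,21/2] y:[23/2,27/2] z:[6,9] -> miss, prune
      N30 x:[13,16] y:[11/2,23/2] z:[6,16] -> miss, prune
    N13 x:[15,39/2] y:[7/2,33/2] z:[-14,17] -> hit [15,33/2], descend [28, 34]
      N28 x:[15,39/2] y:[7/2,12] z:[-14,0] -> miss, prune
      N34 x:[31/2,18] y:[8,33/2] z:[8,17] -> hit [31/2,33/2], descend [23, 37]
        N23 x:[16,18] y:[31/2,33/2] z:[14,17] -> hit [16,33/2] leaf, test {P4@t=16}
        N37 x:[31/2,33/2] y:[8,17/2] z:[8,10] -> miss, prune
  N35 x:[5/2,39/2] y:[16,49/2] z:[-17,19] -> hit [16,19], descend [10, 12]
    N10 x:[5/2,39/2] y:[16,49/2] z:[-17,-2] -> miss, prune
    N12 x:[3,37/2] y:[33/2,47/2] z:[2,19] -> hit [33/2,37/2], descend [18, 26]
      N18 x:[16,37/2] y:[39/2,47/2] z:[4,15] -> miss, prune
      N26 x:[3,33/2] y:[33/2,18] z:[2,19] -> hit [33/2,33/2], descend [17, 32]
        N17 x:[3,9] y:[33/2,18] z:[11,19] -> miss, prune
        N32 x:[16,33/2] y:[33/2,35/2] z:[2,4] -> miss, prune

Summary -> nodes [0, 15, 9, 2, 22, 20, 33, 38, 30, 13, 28, 34, 23, 37, 35, 10, 12, 18, 26, 17, 32]; box-tests=21; leaf-entries=1; first=P4

== RESULT ==
[0, 15, 9, 2, 22, 20, 33, 38, 30, 13, 28, 34, 23, 37, 35, 10, 12, 18, 26, 17, 32]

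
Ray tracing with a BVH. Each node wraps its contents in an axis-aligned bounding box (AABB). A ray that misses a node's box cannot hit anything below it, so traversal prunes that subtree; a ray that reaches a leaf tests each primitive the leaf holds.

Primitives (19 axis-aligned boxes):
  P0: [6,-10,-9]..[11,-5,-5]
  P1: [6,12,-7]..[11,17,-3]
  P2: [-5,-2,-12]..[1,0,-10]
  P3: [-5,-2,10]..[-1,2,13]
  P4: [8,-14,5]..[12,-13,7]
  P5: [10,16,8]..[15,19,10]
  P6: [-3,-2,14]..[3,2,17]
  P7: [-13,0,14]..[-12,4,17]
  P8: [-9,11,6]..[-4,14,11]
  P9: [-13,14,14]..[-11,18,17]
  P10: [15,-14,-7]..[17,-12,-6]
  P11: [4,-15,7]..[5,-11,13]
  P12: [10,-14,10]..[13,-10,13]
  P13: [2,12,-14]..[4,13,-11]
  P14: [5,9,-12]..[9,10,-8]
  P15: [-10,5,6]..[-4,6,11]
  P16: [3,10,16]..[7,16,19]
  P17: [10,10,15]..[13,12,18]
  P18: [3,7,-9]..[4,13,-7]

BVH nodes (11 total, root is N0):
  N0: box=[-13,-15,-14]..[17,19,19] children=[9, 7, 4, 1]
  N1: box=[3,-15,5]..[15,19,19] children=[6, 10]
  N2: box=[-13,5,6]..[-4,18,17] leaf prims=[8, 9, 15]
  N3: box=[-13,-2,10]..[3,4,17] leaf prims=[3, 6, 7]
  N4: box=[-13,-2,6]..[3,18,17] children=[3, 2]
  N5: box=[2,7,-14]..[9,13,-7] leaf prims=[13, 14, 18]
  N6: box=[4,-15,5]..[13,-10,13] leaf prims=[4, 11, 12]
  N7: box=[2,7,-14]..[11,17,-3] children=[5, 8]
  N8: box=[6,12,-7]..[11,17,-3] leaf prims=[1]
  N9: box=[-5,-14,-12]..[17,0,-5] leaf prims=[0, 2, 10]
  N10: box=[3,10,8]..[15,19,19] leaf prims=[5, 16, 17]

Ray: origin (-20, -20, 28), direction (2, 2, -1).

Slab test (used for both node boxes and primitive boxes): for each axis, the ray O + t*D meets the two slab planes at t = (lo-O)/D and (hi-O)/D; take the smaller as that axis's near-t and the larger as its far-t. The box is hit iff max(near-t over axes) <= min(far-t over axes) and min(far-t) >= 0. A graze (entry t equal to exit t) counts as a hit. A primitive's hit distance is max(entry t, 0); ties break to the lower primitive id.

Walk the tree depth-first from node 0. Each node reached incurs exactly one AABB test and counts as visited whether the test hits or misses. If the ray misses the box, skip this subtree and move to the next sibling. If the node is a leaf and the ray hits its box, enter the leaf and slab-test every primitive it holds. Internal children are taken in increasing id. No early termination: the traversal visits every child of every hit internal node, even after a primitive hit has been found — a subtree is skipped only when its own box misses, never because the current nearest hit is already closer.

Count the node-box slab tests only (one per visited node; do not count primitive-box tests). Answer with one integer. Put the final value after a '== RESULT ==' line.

Traverse from the root:
N0 x:[7/2,37/2] y:[5/2,39/2] z:[9,42] -> hit [9,37/2], descend [1, 4, 7, 9]
  N1 x:[23/2,35/2] y:[5/2,39/2] z:[9,23] -> hit [23/2,35/2], descend [6, 10]
    N6 x:[12,33/2] y:[5/2,5] z:[15,23] -> miss, prune
    N10 x:[23/2,35/2] y:[15,39/2] z:[9,20] -> hit [15,35/2] leaf, test {P5(miss), P16(miss), P17(miss)}
  N4 x:[7/2,23/2] y:[9,19] z:[11,22] -> hit [11,23/2], descend [2, 3]
    N2 x:[7/2,8] y:[25/2,19] z:[11,22] -> miss, prune
    N3 x:[7/2,23/2] y:[9,12] z:[11,18] -> hit [11,23/2] leaf, test {P3(miss), P6@t=11, P7(miss)}
  N7 x:[11,31/2] y:[27/2,37/2] z:[31,42] -> miss, prune
  N9 x:[15/2,37/2] y:[3,10] z:[33,40] -> miss, prune

Visited [0, 1, 6, 10, 4, 2, 3, 7, 9]. Tests: 9 box, 2 leaf. Nearest: P6.

== RESULT ==
9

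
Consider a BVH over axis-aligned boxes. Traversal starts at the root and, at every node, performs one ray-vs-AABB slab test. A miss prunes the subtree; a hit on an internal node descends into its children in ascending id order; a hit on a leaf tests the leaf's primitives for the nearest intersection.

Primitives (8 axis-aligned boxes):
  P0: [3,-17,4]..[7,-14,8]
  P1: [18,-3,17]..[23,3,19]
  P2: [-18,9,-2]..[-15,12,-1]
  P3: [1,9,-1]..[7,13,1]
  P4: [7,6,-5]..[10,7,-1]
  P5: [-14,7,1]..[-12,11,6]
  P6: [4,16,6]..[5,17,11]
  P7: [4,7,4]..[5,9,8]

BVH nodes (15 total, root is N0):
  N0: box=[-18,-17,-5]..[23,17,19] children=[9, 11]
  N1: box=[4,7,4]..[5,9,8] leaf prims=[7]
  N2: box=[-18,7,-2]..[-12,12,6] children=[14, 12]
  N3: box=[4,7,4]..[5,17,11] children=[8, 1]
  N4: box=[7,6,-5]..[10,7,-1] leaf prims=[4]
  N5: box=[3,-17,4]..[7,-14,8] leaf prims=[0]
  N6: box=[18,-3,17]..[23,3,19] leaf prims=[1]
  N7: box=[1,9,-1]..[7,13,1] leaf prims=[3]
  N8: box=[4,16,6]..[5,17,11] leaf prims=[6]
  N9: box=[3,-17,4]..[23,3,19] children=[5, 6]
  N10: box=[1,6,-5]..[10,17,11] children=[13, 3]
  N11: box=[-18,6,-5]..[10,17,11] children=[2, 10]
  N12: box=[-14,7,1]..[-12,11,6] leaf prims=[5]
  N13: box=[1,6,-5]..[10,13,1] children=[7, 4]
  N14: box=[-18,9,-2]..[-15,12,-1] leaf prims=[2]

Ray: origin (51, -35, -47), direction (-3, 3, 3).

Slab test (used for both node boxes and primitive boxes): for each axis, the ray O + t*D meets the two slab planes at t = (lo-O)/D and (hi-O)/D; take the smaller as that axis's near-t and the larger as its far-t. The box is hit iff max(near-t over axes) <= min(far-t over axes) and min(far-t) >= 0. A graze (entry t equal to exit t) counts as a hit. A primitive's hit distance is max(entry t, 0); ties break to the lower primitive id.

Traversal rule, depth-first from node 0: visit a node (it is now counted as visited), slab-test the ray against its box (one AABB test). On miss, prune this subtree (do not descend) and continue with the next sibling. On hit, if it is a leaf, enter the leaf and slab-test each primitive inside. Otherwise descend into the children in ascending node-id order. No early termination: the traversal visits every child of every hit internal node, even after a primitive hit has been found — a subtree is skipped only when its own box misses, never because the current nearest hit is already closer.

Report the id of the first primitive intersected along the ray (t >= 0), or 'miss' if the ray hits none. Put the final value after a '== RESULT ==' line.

Walk:
N0 x:[28/3,23] y:[6,52/3] z:[14,22] -> hit [14,52/3], descend [9, 11]
  N9 x:[28/3,16] y:[6,38/3] z:[17,22] -> miss, prune
  N11 x:[41/3,23] y:[41/3,52/3] z:[14,58/3] -> hit [14,52/3], descend [2, 10]
    N2 x:[21,23] y:[14,47/3] z:[15,53/3] -> miss, prune
    N10 x:[41/3,50/3] y:[41/3,52/3] z:[14,58/3] -> hit [14,50/3], descend [3, 13]
      N3 x:[46/3,47/3] y:[14,52/3] z:[17,58/3] -> miss, prune
      N13 x:[41/3,50/3] y:[41/3,16] z:[14,16] -> hit [14,16], descend [4, 7]
        N4 x:[41/3,44/3] y:[41/3,14] z:[14,46/3] -> hit [14,14] leaf, test {P4@t=14}
        N7 x:[44/3,50/3] y:[44/3,16] z:[46/3,16] -> hit [46/3,16] leaf, test {P3@t=46/3}

Visited [0, 9, 11, 2, 10, 3, 13, 4, 7]. Tests: 9 box, 2 leaf. Nearest: P4.

== RESULT ==
4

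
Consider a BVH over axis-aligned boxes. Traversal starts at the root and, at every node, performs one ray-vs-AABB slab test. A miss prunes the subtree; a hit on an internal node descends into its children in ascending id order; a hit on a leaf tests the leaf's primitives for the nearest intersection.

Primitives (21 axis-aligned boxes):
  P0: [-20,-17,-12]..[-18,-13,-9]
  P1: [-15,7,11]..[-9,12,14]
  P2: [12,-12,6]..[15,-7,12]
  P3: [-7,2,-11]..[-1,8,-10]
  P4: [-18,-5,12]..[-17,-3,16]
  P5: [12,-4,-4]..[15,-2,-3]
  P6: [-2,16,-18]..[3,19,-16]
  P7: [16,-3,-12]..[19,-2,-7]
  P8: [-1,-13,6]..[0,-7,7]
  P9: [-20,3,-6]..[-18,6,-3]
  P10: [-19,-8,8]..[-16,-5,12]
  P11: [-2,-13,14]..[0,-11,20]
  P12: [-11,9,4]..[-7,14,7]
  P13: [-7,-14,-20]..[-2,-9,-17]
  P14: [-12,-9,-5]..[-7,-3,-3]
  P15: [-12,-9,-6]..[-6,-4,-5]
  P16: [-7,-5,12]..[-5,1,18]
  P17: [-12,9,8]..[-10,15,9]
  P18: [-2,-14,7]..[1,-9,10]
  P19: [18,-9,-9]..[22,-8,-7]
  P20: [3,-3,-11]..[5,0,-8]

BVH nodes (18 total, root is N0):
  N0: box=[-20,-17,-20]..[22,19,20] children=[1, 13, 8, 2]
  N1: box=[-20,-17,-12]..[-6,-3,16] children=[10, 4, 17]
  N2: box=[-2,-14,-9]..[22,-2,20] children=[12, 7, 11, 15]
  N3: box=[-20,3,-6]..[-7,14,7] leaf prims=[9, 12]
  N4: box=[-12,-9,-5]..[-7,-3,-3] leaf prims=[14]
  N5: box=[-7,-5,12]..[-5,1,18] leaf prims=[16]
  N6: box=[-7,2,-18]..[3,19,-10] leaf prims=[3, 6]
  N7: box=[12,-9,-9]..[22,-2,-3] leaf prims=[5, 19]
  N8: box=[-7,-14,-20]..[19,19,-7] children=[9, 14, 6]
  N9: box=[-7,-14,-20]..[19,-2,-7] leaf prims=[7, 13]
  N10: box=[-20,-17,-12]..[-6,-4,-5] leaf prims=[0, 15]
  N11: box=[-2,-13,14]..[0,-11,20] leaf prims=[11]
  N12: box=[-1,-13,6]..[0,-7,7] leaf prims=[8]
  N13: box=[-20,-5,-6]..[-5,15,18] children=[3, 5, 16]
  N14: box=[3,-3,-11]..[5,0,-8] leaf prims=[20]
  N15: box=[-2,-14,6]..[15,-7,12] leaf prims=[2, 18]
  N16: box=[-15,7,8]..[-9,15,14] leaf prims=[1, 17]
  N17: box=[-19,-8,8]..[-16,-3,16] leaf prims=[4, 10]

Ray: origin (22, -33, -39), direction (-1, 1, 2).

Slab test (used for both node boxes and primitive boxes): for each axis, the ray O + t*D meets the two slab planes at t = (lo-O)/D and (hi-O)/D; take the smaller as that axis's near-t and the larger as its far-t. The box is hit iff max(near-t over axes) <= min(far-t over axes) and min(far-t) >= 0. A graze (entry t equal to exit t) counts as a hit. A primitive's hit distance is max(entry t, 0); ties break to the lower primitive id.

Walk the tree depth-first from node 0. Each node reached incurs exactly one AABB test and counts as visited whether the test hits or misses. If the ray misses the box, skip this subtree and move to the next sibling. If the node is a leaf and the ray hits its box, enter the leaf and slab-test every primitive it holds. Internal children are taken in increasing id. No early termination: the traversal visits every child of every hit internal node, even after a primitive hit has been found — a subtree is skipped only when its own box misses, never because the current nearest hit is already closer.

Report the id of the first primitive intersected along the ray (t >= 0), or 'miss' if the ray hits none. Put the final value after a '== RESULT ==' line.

Traverse from the root:
N0 x:[0,42] y:[16,52] z:[19/2,59/2] -> hit [16,59/2], descend [1, 2, 8, 13]
  N1 x:[28,42] y:[16,30] z:[27/2,55/2] -> miss, prune
  N2 x:[0,24] y:[19,31] z:[15,59/2] -> hit [19,24], descend [7, 11, 12, 15]
    N7 x:[0,10] y:[24,31] z:[15,18] -> miss, prune
    N11 x:[22,24] y:[20,22] z:[53/2,59/2] -> miss, prune
    N12 x:[22,23] y:[20,26] z:[45/2,23] -> hit [45/2,23] leaf, test {P8@t=45/2}
    N15 x:[7,24] y:[19,26] z:[45/2,51/2] -> hit [45/2,24] leaf, test {P2(miss), P18@t=23}
  N8 x:[3,29] y:[19,52] z:[19/2,16] -> miss, prune
  N13 x:[27,42] y:[28,48] z:[33/2,57/2] -> hit [28,57/2], descend [3, 5, 16]
    N3 x:[29,42] y:[36,47] z:[33/2,23] -> miss, prune
    N5 x:[27,29] y:[28,34] z:[51/2,57/2] -> hit [28,57/2] leaf, test {P16@t=28}
    N16 x:[31,37] y:[40,48] z:[47/2,53/2] -> miss, prune

order=[0, 1, 2, 7, 11, 12, 15, 8, 13, 3, 5, 16]  |boxes|=12  |leaves|=3  hit=P8

== RESULT ==
8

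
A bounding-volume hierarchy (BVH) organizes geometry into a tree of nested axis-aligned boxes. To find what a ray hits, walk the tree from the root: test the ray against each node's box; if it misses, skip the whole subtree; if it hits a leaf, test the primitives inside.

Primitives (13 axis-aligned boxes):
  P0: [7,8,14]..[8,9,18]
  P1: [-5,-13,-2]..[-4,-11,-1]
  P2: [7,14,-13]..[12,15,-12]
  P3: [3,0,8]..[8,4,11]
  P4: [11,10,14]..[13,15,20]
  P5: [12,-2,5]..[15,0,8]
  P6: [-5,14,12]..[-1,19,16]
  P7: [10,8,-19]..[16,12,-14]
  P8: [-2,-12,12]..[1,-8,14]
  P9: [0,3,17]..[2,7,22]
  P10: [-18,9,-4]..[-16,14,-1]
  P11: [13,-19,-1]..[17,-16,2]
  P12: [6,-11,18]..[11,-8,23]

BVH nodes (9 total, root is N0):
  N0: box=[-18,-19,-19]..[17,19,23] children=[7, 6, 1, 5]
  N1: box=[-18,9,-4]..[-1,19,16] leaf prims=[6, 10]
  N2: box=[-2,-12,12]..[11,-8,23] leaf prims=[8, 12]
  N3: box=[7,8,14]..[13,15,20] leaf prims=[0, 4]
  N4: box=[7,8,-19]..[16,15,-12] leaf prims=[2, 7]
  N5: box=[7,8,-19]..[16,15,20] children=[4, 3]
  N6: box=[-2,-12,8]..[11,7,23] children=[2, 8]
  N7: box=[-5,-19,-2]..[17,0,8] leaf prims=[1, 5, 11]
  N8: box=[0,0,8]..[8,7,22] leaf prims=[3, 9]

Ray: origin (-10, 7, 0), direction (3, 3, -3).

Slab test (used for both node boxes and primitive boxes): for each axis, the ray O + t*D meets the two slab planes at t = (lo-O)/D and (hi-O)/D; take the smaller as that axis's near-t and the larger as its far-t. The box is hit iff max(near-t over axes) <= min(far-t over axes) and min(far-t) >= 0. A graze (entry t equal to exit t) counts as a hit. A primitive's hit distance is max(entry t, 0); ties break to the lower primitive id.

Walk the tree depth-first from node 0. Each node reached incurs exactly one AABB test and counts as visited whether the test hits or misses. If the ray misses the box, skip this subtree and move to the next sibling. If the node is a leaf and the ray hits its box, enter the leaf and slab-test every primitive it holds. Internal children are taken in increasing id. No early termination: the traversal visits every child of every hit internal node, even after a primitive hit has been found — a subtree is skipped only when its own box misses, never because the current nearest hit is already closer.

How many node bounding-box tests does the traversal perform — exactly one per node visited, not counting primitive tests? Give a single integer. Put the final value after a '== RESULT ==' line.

Walk:
N0 x:[-8/3,9] y:[-26/3,4] z:[-23/3,19/3] -> hit [-8/3,4], descend [1, 5, 6, 7]
  N1 x:[-8/3,3] y:[2/3,4] z:[-16/3,4/3] -> hit [2/3,4/3] leaf, test {P6(miss), P10(miss)}
  N5 x:[17/3,26/3] y:[1/3,8/3] z:[-20/3,19/3] -> miss, prune
  N6 x:[8/3,7] y:[-19/3,0] z:[-23/3,-8/3] -> miss, prune
  N7 x:[5/3,9] y:[-26/3,-7/3] z:[-8/3,2/3] -> miss, prune

Summary -> nodes [0, 1, 5, 6, 7]; box-tests=5; leaf-entries=1; first=miss

== RESULT ==
5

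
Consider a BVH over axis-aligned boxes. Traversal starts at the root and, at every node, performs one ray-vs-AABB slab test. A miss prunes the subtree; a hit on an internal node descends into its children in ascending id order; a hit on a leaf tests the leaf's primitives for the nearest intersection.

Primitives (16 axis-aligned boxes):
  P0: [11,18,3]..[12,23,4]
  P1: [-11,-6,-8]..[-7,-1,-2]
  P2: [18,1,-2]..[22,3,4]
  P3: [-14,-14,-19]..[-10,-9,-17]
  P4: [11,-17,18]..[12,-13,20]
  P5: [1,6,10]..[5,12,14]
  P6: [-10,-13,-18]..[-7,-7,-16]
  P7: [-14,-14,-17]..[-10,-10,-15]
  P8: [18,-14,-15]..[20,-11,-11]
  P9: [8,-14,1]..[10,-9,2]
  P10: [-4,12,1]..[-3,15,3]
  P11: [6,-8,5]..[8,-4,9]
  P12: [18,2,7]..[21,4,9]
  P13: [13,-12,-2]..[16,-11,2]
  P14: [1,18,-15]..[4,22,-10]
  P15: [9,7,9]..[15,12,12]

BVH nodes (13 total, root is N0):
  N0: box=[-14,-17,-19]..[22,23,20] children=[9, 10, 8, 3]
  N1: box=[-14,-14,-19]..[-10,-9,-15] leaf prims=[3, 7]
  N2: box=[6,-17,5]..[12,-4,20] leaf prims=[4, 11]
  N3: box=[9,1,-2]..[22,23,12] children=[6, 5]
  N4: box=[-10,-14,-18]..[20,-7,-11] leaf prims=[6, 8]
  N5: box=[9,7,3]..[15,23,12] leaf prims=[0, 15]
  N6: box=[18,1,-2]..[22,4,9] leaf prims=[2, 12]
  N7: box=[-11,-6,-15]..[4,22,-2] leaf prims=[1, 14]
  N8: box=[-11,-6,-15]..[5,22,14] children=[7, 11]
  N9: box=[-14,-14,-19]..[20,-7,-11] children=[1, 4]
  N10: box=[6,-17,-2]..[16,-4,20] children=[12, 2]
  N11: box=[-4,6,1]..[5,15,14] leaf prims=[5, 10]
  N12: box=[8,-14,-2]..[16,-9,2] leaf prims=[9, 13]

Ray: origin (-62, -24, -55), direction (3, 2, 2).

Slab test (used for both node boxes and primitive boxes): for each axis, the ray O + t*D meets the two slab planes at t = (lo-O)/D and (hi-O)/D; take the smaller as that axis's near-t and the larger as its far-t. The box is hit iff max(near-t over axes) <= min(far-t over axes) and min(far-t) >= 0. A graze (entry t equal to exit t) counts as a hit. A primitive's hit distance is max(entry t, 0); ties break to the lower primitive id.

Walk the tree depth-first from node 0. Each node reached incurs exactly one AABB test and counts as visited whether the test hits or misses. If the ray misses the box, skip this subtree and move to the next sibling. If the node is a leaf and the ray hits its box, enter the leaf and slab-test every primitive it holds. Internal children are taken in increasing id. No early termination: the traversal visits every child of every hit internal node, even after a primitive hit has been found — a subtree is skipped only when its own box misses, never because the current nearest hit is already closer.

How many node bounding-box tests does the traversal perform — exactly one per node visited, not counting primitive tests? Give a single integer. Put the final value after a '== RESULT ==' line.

Walk:
N0 x:[16,28] y:[7/2,47/2] z:[18,75/2] -> hit [18,47/2], descend [3, 8, 9, 10]
  N3 x:[71/3,28] y:[25/2,47/2] z:[53/2,67/2] -> miss, prune
  N8 x:[17,67/3] y:[9,23] z:[20,69/2] -> hit [20,67/3], descend [7, 11]
    N7 x:[17,22] y:[9,23] z:[20,53/2] -> hit [20,22] leaf, test {P1(miss), P14@t=21}
    N11 x:[58/3,67/3] y:[15,39/2] z:[28,69/2] -> miss, prune
  N9 x:[16,82/3] y:[5,17/2] z:[18,22] -> miss, prune
  N10 x:[68/3,26] y:[7/2,10] z:[53/2,75/2] -> miss, prune

7 AABB tests over nodes [0, 3, 8, 7, 11, 9, 10]; 1 leaf entered; closest P14.

== RESULT ==
7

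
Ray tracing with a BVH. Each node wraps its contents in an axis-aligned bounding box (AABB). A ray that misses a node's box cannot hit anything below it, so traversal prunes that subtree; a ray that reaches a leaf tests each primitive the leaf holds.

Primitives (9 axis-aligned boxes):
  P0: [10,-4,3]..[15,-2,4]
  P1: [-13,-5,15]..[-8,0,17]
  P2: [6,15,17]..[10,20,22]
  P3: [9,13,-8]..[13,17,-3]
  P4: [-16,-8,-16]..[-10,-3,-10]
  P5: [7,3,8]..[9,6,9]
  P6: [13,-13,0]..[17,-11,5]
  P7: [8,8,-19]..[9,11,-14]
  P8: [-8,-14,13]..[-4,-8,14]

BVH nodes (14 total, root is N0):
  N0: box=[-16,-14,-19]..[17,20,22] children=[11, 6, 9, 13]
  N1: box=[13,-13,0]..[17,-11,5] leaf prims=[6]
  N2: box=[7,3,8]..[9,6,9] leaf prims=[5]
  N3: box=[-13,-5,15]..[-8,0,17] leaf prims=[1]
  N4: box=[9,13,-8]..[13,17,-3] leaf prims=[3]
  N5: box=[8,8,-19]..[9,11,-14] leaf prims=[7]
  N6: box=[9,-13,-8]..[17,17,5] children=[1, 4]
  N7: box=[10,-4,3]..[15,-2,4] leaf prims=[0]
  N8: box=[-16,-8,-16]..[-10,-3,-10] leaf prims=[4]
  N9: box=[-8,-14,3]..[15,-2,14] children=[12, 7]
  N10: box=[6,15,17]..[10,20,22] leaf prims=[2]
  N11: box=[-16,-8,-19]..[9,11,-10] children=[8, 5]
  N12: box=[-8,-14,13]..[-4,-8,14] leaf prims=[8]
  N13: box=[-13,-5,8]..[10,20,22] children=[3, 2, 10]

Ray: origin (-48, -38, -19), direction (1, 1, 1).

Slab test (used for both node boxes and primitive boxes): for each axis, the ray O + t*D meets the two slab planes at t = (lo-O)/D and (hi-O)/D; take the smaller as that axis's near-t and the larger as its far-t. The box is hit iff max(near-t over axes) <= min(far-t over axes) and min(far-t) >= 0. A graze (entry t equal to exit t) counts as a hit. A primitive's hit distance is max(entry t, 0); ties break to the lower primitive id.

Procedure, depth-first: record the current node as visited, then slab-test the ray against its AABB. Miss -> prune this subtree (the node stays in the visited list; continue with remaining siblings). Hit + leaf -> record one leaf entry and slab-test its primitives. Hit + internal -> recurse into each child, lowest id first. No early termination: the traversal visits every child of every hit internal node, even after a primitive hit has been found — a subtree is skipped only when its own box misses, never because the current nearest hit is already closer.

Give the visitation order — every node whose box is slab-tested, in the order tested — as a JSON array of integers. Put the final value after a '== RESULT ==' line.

Traverse from the root:
N0 x:[32,65] y:[24,58] z:[0,41] -> hit [32,41], descend [6, 9, 11, 13]
  N6 x:[57,65] y:[25,55] z:[11,24] -> miss, prune
  N9 x:[40,63] y:[24,36] z:[22,33] -> miss, prune
  N11 x:[32,57] y:[30,49] z:[0,9] -> miss, prune
  N13 x:[35,58] y:[33,58] z:[27,41] -> hit [35,41], descend [2, 3, 10]
    N2 x:[55,57] y:[41,44] z:[27,28] -> miss, prune
    N3 x:[35,40] y:[33,38] z:[34,36] -> hit [35,36] leaf, test {P1@t=35}
    N10 x:[54,58] y:[53,58] z:[36,41] -> miss, prune

8 AABB tests over nodes [0, 6, 9, 11, 13, 2, 3, 10]; 1 leaf entered; closest P1.

== RESULT ==
[0, 6, 9, 11, 13, 2, 3, 10]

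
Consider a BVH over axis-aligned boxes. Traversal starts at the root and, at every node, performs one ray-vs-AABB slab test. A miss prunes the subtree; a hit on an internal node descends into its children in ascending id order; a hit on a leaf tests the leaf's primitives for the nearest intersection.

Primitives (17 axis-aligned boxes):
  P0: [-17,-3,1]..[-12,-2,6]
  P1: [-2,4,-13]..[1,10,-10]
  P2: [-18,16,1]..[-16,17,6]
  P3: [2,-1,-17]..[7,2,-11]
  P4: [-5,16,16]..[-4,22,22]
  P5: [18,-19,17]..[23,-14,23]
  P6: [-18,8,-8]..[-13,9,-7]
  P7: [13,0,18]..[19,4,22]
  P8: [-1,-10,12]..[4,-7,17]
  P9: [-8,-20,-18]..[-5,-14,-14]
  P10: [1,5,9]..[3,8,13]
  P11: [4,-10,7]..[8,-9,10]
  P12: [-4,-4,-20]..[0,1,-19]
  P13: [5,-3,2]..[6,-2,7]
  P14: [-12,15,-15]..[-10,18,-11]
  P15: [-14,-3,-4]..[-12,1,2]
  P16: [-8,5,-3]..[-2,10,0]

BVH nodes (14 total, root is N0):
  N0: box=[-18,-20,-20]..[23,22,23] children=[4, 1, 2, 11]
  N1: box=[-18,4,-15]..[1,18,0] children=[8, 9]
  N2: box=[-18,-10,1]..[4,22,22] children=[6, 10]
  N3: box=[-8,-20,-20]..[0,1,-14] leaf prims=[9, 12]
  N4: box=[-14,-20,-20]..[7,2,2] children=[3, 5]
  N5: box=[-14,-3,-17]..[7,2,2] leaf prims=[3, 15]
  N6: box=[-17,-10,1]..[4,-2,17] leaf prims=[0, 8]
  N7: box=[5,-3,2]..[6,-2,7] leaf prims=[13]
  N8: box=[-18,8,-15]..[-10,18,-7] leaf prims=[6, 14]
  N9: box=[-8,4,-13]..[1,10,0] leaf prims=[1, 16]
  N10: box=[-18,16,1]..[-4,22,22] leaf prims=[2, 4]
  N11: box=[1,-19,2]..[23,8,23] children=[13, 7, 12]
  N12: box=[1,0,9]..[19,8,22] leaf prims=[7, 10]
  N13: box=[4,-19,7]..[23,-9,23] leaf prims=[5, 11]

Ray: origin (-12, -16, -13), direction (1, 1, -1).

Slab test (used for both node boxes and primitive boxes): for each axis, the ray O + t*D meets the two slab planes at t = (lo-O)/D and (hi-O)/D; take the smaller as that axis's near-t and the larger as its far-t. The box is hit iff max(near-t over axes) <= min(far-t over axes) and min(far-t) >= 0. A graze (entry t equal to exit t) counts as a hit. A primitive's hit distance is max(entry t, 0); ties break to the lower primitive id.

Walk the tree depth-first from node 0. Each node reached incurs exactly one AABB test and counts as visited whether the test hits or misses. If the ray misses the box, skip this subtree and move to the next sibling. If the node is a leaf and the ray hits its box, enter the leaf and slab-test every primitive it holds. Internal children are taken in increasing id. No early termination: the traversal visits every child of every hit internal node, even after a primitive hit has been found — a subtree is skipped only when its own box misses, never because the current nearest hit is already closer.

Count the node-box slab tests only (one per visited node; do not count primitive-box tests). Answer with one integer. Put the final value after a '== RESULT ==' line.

Walk:
N0 x:[-6,35] y:[-4,38] z:[-36,7] -> hit [-4,7], descend [1, 2, 4, 11]
  N1 x:[-6,13] y:[20,34] z:[-13,2] -> miss, prune
  N2 x:[-6,16] y:[6,38] z:[-35,-14] -> miss, prune
  N4 x:[-2,19] y:[-4,18] z:[-15,7] -> hit [-2,7], descend [3, 5]
    N3 x:[4,12] y:[-4,17] z:[1,7] -> hit [4,7] leaf, test {P9(miss), P12(miss)}
    N5 x:[-2,19] y:[13,18] z:[-15,4] -> miss, prune
  N11 x:[13,35] y:[-3,24] z:[-36,-15] -> miss, prune

Summary -> nodes [0, 1, 2, 4, 3, 5, 11]; box-tests=7; leaf-entries=1; first=miss

== RESULT ==
7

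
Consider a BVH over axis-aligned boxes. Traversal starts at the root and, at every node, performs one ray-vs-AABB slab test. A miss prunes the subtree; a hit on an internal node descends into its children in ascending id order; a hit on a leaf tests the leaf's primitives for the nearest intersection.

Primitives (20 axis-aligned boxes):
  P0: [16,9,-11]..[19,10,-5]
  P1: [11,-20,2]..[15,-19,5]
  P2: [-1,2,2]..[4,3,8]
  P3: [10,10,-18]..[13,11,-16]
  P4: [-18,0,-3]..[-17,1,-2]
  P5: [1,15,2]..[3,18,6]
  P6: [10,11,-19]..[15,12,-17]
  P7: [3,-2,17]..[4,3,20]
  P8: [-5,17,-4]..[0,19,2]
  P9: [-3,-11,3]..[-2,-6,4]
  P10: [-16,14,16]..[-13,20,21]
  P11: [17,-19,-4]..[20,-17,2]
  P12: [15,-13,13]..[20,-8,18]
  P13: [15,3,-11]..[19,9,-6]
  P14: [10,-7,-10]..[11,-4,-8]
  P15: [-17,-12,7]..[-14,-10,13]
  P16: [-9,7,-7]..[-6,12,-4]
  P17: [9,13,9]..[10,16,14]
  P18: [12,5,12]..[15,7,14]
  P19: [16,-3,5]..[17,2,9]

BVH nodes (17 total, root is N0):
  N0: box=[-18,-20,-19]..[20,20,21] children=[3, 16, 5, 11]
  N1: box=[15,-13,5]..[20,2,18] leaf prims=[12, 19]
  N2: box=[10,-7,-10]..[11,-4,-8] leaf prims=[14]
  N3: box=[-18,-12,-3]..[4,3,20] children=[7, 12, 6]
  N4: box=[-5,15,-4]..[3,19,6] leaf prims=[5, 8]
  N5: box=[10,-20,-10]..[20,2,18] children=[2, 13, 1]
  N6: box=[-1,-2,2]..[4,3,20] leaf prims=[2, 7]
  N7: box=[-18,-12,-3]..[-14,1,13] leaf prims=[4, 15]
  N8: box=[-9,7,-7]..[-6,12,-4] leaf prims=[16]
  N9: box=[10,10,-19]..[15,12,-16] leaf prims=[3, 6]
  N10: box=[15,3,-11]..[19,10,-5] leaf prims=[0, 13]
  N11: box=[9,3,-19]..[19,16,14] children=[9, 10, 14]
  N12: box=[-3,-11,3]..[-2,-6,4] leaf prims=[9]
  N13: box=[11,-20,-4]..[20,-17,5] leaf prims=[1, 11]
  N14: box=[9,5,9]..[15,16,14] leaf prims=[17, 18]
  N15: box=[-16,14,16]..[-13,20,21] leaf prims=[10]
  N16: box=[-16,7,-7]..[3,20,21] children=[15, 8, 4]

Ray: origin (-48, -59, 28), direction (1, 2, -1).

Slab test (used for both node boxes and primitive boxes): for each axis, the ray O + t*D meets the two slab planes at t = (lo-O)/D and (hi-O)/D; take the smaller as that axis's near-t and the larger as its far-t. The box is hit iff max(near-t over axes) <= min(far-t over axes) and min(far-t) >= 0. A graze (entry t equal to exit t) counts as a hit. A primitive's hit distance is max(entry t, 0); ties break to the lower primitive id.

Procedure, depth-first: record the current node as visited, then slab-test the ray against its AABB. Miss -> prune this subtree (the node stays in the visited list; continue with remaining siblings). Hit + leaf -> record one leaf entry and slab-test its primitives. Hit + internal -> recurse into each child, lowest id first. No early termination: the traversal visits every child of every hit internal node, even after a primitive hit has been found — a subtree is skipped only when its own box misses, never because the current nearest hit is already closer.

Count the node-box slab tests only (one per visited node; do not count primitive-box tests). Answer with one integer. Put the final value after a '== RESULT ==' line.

Traverse from the root:
N0 x:[30,68] y:[39/2,79/2] z:[7,47] -> hit [30,79/2], descend [3, 5, 11, 16]
  N3 x:[30,52] y:[47/2,31] z:[8,31] -> hit [30,31], descend [6, 7, 12]
    N6 x:[47,52] y:[57/2,31] z:[8,26] -> miss, prune
    N7 x:[30,34] y:[47/2,30] z:[15,31] -> hit [30,30] leaf, test {P4@t=30, P15(miss)}
    N12 x:[45,46] y:[24,53/2] z:[24,25] -> miss, prune
  N5 x:[58,68] y:[39/2,61/2] z:[10,38] -> miss, prune
  N11 x:[57,67] y:[31,75/2] z:[14,47] -> miss, prune
  N16 x:[32,51] y:[33,79/2] z:[7,35] -> hit [33,35], descend [4, 8, 15]
    N4 x:[43,51] y:[37,39] z:[22,32] -> miss, prune
    N8 x:[39,42] y:[33,71/2] z:[32,35] -> miss, prune
    N15 x:[32,35] y:[73/2,79/2] z:[7,12] -> miss, prune

11 AABB tests over nodes [0, 3, 6, 7, 12, 5, 11, 16, 4, 8, 15]; 1 leaf entered; closest P4.

== RESULT ==
11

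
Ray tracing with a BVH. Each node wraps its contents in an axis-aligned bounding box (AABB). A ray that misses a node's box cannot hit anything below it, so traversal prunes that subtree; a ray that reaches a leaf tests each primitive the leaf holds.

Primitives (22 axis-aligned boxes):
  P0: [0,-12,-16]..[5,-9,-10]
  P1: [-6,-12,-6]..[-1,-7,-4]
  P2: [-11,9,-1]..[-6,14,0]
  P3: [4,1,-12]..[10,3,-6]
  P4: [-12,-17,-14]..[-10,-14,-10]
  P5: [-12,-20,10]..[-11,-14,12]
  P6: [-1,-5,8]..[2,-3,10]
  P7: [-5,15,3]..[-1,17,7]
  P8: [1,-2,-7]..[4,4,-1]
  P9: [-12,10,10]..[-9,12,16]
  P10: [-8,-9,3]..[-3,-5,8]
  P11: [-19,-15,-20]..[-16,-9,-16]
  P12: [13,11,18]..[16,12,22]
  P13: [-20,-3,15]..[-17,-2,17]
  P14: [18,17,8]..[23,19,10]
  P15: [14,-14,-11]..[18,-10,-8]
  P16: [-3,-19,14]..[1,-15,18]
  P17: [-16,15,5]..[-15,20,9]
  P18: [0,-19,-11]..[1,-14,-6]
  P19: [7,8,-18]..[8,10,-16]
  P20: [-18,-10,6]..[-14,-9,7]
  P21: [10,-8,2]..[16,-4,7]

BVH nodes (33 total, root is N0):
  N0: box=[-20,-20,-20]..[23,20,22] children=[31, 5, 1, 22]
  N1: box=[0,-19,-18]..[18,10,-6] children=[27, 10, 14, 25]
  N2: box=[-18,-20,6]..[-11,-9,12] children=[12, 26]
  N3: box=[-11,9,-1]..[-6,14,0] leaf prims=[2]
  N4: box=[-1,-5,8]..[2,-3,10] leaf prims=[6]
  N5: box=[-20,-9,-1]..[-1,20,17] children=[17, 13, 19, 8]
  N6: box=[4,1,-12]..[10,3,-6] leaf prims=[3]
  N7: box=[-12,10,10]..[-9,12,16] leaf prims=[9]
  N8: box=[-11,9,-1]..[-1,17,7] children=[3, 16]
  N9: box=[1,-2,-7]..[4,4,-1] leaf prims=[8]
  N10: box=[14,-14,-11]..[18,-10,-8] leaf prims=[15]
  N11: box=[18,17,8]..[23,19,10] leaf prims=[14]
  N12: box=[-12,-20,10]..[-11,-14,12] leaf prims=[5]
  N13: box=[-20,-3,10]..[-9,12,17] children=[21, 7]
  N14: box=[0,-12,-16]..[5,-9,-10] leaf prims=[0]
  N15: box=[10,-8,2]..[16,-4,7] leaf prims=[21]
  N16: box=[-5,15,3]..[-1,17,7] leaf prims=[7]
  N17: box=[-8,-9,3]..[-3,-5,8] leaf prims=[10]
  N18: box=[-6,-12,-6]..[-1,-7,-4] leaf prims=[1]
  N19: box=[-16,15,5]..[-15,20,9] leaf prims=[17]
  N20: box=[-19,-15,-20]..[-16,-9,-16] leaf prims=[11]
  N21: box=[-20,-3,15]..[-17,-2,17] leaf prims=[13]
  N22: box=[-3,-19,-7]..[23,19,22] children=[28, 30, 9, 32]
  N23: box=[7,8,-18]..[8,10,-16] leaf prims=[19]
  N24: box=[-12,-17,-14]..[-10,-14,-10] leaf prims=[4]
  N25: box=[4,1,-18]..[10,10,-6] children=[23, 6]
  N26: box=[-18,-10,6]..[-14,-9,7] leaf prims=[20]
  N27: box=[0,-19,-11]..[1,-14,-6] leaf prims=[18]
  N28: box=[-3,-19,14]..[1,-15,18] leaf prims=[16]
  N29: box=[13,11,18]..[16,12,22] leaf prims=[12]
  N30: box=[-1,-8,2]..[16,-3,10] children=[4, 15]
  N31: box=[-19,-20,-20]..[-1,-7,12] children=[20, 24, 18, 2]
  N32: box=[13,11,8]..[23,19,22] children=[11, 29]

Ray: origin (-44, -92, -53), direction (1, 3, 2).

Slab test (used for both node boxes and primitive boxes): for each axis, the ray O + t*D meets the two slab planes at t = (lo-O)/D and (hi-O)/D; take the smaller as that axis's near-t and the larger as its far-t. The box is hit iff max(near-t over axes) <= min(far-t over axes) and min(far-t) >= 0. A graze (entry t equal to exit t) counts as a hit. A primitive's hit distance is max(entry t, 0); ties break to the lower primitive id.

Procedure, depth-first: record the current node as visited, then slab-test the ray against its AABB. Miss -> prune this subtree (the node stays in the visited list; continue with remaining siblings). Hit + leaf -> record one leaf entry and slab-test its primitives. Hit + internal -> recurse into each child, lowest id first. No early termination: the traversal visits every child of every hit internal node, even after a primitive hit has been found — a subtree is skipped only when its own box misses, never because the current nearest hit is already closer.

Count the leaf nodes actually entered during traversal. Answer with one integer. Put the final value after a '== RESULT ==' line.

Trace the traversal:
N0 x:[24,67] y:[24,112/3] z:[33/2,75/2] -> hit [24,112/3], descend [1, 5, 22, 31]
  N1 x:[44,62] y:[73/3,34] z:[35/2,47/2] -> miss, prune
  N5 x:[24,43] y:[83/3,112/3] z:[26,35] -> hit [83/3,35], descend [8, 13, 17, 19]
    N8 x:[33,43] y:[101/3,109/3] z:[26,30] -> miss, prune
    N13 x:[24,35] y:[89/3,104/3] z:[63/2,35] -> hit [63/2,104/3], descend [7, 21]
      N7 x:[32,35] y:[34,104/3] z:[63/2,69/2] -> hit [34,69/2] leaf, test {P9@t=34}
      N21 x:[24,27] y:[89/3,30] z:[34,35] -> miss, prune
    N17 x:[36,41] y:[83/3,29] z:[28,61/2] -> miss, prune
    N19 x:[28,29] y:[107/3,112/3] z:[29,31] -> miss, prune
  N22 x:[41,67] y:[73/3,37] z:[23,75/2] -> miss, prune
  N31 x:[25,43] y:[24,85/3] z:[33/2,65/2] -> hit [25,85/3], descend [2, 18, 20, 24]
    N2 x:[26,33] y:[24,83/3] z:[59/2,65/2] -> miss, prune
    N18 x:[38,43] y:[80/3,85/3] z:[47/2,49/2] -> miss, prune
    N20 x:[25,28] y:[77/3,83/3] z:[33/2,37/2] -> miss, prune
    N24 x:[32,34] y:[25,26] z:[39/2,43/2] -> miss, prune

Visited [0, 1, 5, 8, 13, 7, 21, 17, 19, 22, 31, 2, 18, 20, 24]. Tests: 15 box, 1 leaf. Nearest: P9.

== RESULT ==
1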